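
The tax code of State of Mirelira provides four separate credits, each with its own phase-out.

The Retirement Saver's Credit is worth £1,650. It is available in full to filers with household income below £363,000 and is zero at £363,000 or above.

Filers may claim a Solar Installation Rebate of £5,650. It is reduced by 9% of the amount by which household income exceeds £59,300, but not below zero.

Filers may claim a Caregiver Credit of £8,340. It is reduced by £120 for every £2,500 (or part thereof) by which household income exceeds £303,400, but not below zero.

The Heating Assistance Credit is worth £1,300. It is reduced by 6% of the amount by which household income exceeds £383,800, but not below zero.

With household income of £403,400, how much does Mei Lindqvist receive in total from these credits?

Retirement Saver's Credit: £403,400 meets or exceeds the £363,000 cutoff, so the credit is £0.
Solar Installation Rebate: 9% of the £344,100 excess over £59,300 is £30,969 ≥ base, so the credit is £0.
Caregiver Credit: income exceeds £303,400 by £100,000, which is 40 full-or-partial £2,500 increments; reduction = 40 × £120 = £4,800, leaving £3,540.
Heating Assistance Credit: 6% of the £19,600 excess over £383,800 is £1,176; credit = £1,300 − £1,176 = £124.
Total: £0 + £0 + £3,540 + £124 = £3,664.

£3,664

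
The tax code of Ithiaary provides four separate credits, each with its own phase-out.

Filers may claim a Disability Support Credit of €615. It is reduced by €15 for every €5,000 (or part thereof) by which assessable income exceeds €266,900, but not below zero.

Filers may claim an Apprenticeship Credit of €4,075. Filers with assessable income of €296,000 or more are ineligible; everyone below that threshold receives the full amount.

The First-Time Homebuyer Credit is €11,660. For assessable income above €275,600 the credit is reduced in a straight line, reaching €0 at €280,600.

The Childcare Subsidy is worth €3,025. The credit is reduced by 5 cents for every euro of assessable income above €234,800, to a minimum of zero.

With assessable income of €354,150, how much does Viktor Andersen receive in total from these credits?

Disability Support Credit: income exceeds €266,900 by €87,250, which is 18 full-or-partial €5,000 increments; reduction = 18 × €15 = €270, leaving €345.
Apprenticeship Credit: €354,150 meets or exceeds the €296,000 cutoff, so the credit is €0.
First-Time Homebuyer Credit: €354,150 is at or above €280,600, so the credit is €0.
Childcare Subsidy: 5% of the €119,350 excess over €234,800 is €5,967.50 ≥ base, so the credit is €0.
Total: €345 + €0 + €0 + €0 = €345.

€345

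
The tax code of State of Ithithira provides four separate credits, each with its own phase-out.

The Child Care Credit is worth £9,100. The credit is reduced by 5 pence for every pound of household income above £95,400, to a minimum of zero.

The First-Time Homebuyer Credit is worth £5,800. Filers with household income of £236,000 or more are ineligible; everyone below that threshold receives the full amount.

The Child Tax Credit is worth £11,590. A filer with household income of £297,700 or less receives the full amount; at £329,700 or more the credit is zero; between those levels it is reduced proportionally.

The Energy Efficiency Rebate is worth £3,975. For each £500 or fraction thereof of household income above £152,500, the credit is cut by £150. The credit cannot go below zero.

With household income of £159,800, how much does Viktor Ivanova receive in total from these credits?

£24,995

Child Care Credit: 5% of the £64,400 excess over £95,400 is £3,220; credit = £9,100 − £3,220 = £5,880.
First-Time Homebuyer Credit: £159,800 is below the £236,000 cutoff, so the full £5,800 applies.
Child Tax Credit: £159,800 is at or below the £297,700 threshold, so the full £11,590 applies.
Energy Efficiency Rebate: income exceeds £152,500 by £7,300, which is 15 full-or-partial £500 increments; reduction = 15 × £150 = £2,250, leaving £1,725.
Total: £5,880 + £5,800 + £11,590 + £1,725 = £24,995.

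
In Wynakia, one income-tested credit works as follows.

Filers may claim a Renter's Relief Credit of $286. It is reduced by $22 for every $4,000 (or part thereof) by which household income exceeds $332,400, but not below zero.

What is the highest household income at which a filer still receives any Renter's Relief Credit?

$380,400

After 12 increments the reduction is 12 × $22 = $264, leaving $22; one more increment wipes it out. Increment 12 ends at excess 12 × $4,000 = $48,000, so the highest qualifying income is $332,400 + $48,000 = $380,400.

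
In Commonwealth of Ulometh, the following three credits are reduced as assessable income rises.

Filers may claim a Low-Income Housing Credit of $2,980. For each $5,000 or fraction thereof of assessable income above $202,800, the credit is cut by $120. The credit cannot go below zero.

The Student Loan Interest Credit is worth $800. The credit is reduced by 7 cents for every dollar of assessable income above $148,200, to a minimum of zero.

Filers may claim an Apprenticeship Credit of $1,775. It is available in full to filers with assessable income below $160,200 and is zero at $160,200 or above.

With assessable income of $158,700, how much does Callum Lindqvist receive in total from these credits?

Low-Income Housing Credit: $158,700 is at or below the $202,800 threshold, so the full $2,980 applies.
Student Loan Interest Credit: 7% of the $10,500 excess over $148,200 is $735; credit = $800 − $735 = $65.
Apprenticeship Credit: $158,700 is below the $160,200 cutoff, so the full $1,775 applies.
Total: $2,980 + $65 + $1,775 = $4,820.

$4,820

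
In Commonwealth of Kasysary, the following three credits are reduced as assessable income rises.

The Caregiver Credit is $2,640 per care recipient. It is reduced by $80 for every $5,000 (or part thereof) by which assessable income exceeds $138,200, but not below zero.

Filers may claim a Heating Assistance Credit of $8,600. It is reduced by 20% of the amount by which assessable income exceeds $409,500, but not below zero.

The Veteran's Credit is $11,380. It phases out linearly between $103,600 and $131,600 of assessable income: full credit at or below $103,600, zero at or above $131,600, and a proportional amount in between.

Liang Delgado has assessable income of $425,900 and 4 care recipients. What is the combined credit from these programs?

$11,240

Caregiver Credit: base = 4 × $2,640 = $10,560. income exceeds $138,200 by $287,700, which is 58 full-or-partial $5,000 increments; reduction = 58 × $80 = $4,640, leaving $5,920.
Heating Assistance Credit: 20% of the $16,400 excess over $409,500 is $3,280; credit = $8,600 − $3,280 = $5,320.
Veteran's Credit: $425,900 is at or above $131,600, so the credit is $0.
Total: $5,920 + $5,320 + $0 = $11,240.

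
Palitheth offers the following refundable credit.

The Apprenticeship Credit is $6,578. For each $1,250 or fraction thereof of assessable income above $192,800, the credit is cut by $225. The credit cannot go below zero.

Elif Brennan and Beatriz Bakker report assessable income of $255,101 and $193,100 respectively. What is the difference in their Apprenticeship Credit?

Elif ($255,101): Apprenticeship Credit: income exceeds $192,800 by $62,301 → 50 increments × $225 = $11,250 ≥ base, so the credit is $0.
Beatriz ($193,100): Apprenticeship Credit: income exceeds $192,800 by $300, which is 1 full-or-partial $1,250 increment; reduction = 1 × $225 = $225, leaving $6,353.
Difference: |$0 − $6,353| = $6,353.

$6,353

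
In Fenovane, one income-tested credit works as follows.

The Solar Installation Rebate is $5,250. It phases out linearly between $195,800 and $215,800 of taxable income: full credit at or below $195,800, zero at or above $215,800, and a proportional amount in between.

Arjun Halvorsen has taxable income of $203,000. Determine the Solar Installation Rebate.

$3,360

Solar Installation Rebate: $203,000 is $7,200 into a $20,000 phase-out range, leaving 12,800/20,000 of the credit: $5,250 × 12,800/20,000 = $3,360.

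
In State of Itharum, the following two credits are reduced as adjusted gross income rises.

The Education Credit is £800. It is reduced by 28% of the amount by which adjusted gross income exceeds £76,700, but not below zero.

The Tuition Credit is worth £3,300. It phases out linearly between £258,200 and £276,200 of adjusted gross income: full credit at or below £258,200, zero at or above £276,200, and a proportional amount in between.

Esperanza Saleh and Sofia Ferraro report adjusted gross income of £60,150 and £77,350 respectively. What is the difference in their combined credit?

Esperanza (£60,150): Education Credit: £60,150 is at or below the £76,700 threshold, so the full £800 applies. Tuition Credit: £60,150 is at or below the £258,200 threshold, so the full £3,300 applies. total £800 + £3,300 = £4,100
Sofia (£77,350): Education Credit: 28% of the £650 excess over £76,700 is £182; credit = £800 − £182 = £618. Tuition Credit: £77,350 is at or below the £258,200 threshold, so the full £3,300 applies. total £618 + £3,300 = £3,918
Difference: |£4,100 − £3,918| = £182.

£182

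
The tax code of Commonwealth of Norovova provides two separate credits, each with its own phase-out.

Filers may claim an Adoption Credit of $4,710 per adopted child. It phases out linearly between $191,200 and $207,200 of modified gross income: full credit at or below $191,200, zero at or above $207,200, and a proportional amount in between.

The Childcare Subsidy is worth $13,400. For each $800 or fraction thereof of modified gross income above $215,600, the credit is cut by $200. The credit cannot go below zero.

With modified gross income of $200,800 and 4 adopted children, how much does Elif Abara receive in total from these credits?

Adoption Credit: base = 4 × $4,710 = $18,840. $200,800 is $9,600 into a $16,000 phase-out range, leaving 6,400/16,000 of the credit: $18,840 × 6,400/16,000 = $7,536.
Childcare Subsidy: $200,800 is at or below the $215,600 threshold, so the full $13,400 applies.
Total: $7,536 + $13,400 = $20,936.

$20,936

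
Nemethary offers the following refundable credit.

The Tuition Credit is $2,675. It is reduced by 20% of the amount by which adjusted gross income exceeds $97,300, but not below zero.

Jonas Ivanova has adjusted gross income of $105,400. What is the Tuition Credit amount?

Tuition Credit: 20% of the $8,100 excess over $97,300 is $1,620; credit = $2,675 − $1,620 = $1,055.

$1,055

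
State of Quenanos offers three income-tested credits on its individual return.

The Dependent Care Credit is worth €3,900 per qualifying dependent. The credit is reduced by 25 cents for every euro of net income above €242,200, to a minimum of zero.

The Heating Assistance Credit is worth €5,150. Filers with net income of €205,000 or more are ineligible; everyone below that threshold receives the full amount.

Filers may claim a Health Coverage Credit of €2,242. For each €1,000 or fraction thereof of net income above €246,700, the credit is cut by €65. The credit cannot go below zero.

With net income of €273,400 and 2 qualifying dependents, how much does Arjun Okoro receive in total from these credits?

Dependent Care Credit: base = 2 × €3,900 = €7,800. 25% of the €31,200 excess over €242,200 is €7,800 ≥ base, so the credit is €0.
Heating Assistance Credit: €273,400 meets or exceeds the €205,000 cutoff, so the credit is €0.
Health Coverage Credit: income exceeds €246,700 by €26,700, which is 27 full-or-partial €1,000 increments; reduction = 27 × €65 = €1,755, leaving €487.
Total: €0 + €0 + €487 = €487.

€487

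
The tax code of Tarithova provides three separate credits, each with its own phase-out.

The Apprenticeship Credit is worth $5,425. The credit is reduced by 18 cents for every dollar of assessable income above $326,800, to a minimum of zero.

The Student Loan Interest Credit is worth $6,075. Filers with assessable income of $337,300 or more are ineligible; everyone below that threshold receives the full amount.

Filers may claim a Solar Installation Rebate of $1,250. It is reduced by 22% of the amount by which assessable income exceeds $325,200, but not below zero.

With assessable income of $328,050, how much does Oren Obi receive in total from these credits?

Apprenticeship Credit: 18% of the $1,250 excess over $326,800 is $225; credit = $5,425 − $225 = $5,200.
Student Loan Interest Credit: $328,050 is below the $337,300 cutoff, so the full $6,075 applies.
Solar Installation Rebate: 22% of the $2,850 excess over $325,200 is $627; credit = $1,250 − $627 = $623.
Total: $5,200 + $6,075 + $623 = $11,898.

$11,898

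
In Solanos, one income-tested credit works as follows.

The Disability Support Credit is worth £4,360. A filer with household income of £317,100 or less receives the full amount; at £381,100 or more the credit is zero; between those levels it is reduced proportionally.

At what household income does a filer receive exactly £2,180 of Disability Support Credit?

£349,100

£2,180 is 2,180/4,360 of the full £4,360, so 2,180/4,360 of the £64,000 range has been used: income = £317,100 + £64,000 × 2,180/4,360 = £349,100.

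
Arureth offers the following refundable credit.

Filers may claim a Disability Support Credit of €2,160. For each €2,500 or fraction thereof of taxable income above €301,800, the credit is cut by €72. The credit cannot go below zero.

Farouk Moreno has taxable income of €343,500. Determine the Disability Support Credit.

Disability Support Credit: income exceeds €301,800 by €41,700, which is 17 full-or-partial €2,500 increments; reduction = 17 × €72 = €1,224, leaving €936.

€936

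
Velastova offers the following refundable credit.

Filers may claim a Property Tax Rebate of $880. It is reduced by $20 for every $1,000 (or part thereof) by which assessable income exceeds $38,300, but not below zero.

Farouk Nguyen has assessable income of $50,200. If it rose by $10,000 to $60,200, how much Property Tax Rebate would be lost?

$200

At $50,200 — income exceeds $38,300 by $11,900, which is 12 full-or-partial $1,000 increments; reduction = 12 × $20 = $240, leaving $640.
At $60,200 — income exceeds $38,300 by $21,900, which is 22 full-or-partial $1,000 increments; reduction = 22 × $20 = $440, leaving $440.
Lost: $640 − $440 = $200.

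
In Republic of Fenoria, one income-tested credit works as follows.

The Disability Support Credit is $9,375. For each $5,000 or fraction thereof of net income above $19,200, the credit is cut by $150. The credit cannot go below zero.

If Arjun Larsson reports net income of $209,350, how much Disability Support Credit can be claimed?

$3,525

Disability Support Credit: income exceeds $19,200 by $190,150, which is 39 full-or-partial $5,000 increments; reduction = 39 × $150 = $5,850, leaving $3,525.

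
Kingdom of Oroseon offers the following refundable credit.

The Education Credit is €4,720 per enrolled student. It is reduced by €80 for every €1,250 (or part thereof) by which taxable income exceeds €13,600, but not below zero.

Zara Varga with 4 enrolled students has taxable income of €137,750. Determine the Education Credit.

€10,880

Education Credit: base = 4 × €4,720 = €18,880. income exceeds €13,600 by €124,150, which is 100 full-or-partial €1,250 increments; reduction = 100 × €80 = €8,000, leaving €10,880.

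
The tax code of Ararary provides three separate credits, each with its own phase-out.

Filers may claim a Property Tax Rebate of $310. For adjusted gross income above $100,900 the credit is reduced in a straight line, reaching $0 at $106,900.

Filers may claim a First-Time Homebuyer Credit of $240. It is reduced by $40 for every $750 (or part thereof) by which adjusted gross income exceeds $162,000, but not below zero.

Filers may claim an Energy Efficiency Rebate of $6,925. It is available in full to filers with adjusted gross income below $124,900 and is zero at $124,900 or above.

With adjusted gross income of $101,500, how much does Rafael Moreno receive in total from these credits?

$7,444

Property Tax Rebate: $101,500 is $600 into a $6,000 phase-out range, leaving 5,400/6,000 of the credit: $310 × 5,400/6,000 = $279.
First-Time Homebuyer Credit: $101,500 is at or below the $162,000 threshold, so the full $240 applies.
Energy Efficiency Rebate: $101,500 is below the $124,900 cutoff, so the full $6,925 applies.
Total: $279 + $240 + $6,925 = $7,444.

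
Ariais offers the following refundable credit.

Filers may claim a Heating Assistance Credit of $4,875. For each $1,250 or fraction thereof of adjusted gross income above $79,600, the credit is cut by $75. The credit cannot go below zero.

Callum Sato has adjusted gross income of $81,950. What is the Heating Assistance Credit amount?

$4,725

Heating Assistance Credit: income exceeds $79,600 by $2,350, which is 2 full-or-partial $1,250 increments; reduction = 2 × $75 = $150, leaving $4,725.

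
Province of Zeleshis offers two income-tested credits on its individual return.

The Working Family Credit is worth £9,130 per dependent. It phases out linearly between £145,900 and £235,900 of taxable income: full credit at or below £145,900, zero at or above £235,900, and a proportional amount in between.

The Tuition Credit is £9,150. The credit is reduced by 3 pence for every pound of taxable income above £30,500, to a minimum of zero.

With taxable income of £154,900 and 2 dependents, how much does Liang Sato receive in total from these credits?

£21,852

Working Family Credit: base = 2 × £9,130 = £18,260. £154,900 is £9,000 into a £90,000 phase-out range, leaving 81,000/90,000 of the credit: £18,260 × 81,000/90,000 = £16,434.
Tuition Credit: 3% of the £124,400 excess over £30,500 is £3,732; credit = £9,150 − £3,732 = £5,418.
Total: £16,434 + £5,418 = £21,852.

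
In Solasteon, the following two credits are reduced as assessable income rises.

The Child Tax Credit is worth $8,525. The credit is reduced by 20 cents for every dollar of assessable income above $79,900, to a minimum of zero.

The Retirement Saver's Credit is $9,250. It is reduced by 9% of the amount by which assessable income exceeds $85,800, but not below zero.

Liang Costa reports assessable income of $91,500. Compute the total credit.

Child Tax Credit: 20% of the $11,600 excess over $79,900 is $2,320; credit = $8,525 − $2,320 = $6,205.
Retirement Saver's Credit: 9% of the $5,700 excess over $85,800 is $513; credit = $9,250 − $513 = $8,737.
Total: $6,205 + $8,737 = $14,942.

$14,942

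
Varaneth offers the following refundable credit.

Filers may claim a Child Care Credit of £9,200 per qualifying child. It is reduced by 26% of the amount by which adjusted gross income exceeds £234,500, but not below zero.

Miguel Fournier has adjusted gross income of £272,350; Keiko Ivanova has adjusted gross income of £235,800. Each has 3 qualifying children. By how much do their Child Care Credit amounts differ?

£9,503

Miguel (£272,350): Child Care Credit: base = 3 × £9,200 = £27,600. 26% of the £37,850 excess over £234,500 is £9,841; credit = £27,600 − £9,841 = £17,759.
Keiko (£235,800): Child Care Credit: base = 3 × £9,200 = £27,600. 26% of the £1,300 excess over £234,500 is £338; credit = £27,600 − £338 = £27,262.
Difference: |£17,759 − £27,262| = £9,503.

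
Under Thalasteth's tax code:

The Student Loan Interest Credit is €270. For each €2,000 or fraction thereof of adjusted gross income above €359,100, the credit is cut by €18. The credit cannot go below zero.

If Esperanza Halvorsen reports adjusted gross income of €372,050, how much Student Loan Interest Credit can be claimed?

Student Loan Interest Credit: income exceeds €359,100 by €12,950, which is 7 full-or-partial €2,000 increments; reduction = 7 × €18 = €126, leaving €144.

€144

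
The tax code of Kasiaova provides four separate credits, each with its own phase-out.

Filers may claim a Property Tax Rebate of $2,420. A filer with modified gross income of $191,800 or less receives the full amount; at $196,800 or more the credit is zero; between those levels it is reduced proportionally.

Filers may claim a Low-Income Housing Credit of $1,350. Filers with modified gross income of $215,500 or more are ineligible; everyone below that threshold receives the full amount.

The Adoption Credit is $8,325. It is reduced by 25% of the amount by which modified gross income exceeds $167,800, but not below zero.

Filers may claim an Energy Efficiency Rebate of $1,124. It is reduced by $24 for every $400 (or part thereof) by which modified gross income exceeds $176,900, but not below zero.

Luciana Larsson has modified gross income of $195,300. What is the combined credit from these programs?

$3,546

Property Tax Rebate: $195,300 is $3,500 into a $5,000 phase-out range, leaving 1,500/5,000 of the credit: $2,420 × 1,500/5,000 = $726.
Low-Income Housing Credit: $195,300 is below the $215,500 cutoff, so the full $1,350 applies.
Adoption Credit: 25% of the $27,500 excess over $167,800 is $6,875; credit = $8,325 − $6,875 = $1,450.
Energy Efficiency Rebate: income exceeds $176,900 by $18,400, which is 46 full-or-partial $400 increments; reduction = 46 × $24 = $1,104, leaving $20.
Total: $726 + $1,350 + $1,450 + $20 = $3,546.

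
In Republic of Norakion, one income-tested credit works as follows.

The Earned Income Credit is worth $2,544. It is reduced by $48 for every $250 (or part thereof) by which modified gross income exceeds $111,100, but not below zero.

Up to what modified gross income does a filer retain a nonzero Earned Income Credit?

After 52 increments the reduction is 52 × $48 = $2,496, leaving $48; one more increment wipes it out. Increment 52 ends at excess 52 × $250 = $13,000, so the highest qualifying income is $111,100 + $13,000 = $124,100.

$124,100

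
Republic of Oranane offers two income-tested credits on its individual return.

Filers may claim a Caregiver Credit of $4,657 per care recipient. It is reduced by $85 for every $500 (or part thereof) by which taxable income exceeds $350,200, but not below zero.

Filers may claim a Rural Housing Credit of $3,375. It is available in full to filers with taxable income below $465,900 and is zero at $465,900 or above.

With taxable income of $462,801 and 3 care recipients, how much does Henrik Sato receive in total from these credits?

$3,375

Caregiver Credit: base = 3 × $4,657 = $13,971. income exceeds $350,200 by $112,601 → 226 increments × $85 = $19,210 ≥ base, so the credit is $0.
Rural Housing Credit: $462,801 is below the $465,900 cutoff, so the full $3,375 applies.
Total: $0 + $3,375 = $3,375.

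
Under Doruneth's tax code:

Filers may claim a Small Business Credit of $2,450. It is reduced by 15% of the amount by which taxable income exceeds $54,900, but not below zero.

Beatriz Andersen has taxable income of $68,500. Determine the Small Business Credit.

Small Business Credit: 15% of the $13,600 excess over $54,900 is $2,040; credit = $2,450 − $2,040 = $410.

$410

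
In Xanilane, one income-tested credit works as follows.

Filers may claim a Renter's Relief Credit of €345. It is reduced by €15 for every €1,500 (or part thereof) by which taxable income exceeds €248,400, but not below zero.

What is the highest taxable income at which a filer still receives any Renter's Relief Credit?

After 22 increments the reduction is 22 × €15 = €330, leaving €15; one more increment wipes it out. Increment 22 ends at excess 22 × €1,500 = €33,000, so the highest qualifying income is €248,400 + €33,000 = €281,400.

€281,400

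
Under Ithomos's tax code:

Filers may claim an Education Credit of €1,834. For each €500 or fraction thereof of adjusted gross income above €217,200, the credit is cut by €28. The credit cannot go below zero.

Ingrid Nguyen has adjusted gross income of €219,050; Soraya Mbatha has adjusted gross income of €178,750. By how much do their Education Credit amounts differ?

€112

Ingrid (€219,050): Education Credit: income exceeds €217,200 by €1,850, which is 4 full-or-partial €500 increments; reduction = 4 × €28 = €112, leaving €1,722.
Soraya (€178,750): Education Credit: €178,750 is at or below the €217,200 threshold, so the full €1,834 applies.
Difference: |€1,722 − €1,834| = €112.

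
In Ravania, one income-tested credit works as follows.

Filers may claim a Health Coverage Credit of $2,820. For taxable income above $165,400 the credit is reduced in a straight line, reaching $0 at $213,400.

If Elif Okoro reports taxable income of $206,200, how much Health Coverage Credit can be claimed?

$423

Health Coverage Credit: $206,200 is $40,800 into a $48,000 phase-out range, leaving 7,200/48,000 of the credit: $2,820 × 7,200/48,000 = $423.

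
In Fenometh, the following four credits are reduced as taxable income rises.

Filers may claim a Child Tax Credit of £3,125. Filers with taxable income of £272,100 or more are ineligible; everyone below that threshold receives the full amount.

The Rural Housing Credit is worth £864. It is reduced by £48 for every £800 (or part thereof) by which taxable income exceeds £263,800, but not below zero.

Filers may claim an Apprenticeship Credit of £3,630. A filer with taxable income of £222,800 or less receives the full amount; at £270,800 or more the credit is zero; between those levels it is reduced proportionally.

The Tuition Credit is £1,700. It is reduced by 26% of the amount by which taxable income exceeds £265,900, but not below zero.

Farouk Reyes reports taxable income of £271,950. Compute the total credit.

Child Tax Credit: £271,950 is below the £272,100 cutoff, so the full £3,125 applies.
Rural Housing Credit: income exceeds £263,800 by £8,150, which is 11 full-or-partial £800 increments; reduction = 11 × £48 = £528, leaving £336.
Apprenticeship Credit: £271,950 is at or above £270,800, so the credit is £0.
Tuition Credit: 26% of the £6,050 excess over £265,900 is £1,573; credit = £1,700 − £1,573 = £127.
Total: £3,125 + £336 + £0 + £127 = £3,588.

£3,588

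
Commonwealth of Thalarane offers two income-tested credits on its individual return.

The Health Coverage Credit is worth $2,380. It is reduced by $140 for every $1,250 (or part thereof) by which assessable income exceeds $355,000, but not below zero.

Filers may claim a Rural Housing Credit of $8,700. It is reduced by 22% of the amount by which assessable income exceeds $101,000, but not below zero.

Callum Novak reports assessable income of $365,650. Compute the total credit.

$1,120

Health Coverage Credit: income exceeds $355,000 by $10,650, which is 9 full-or-partial $1,250 increments; reduction = 9 × $140 = $1,260, leaving $1,120.
Rural Housing Credit: 22% of the $264,650 excess over $101,000 is $58,223 ≥ base, so the credit is $0.
Total: $1,120 + $0 = $1,120.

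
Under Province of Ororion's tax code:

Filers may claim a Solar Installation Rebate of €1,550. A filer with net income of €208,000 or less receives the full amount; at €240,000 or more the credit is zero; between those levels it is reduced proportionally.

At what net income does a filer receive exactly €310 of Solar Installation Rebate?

€310 is 310/1,550 of the full €1,550, so 1,240/1,550 of the €32,000 range has been used: income = €208,000 + €32,000 × 1,240/1,550 = €233,600.

€233,600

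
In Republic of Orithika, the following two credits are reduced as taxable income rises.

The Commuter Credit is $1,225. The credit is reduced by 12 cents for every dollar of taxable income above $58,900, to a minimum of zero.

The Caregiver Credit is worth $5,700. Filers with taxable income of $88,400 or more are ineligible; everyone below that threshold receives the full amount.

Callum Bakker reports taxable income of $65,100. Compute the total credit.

$6,181

Commuter Credit: 12% of the $6,200 excess over $58,900 is $744; credit = $1,225 − $744 = $481.
Caregiver Credit: $65,100 is below the $88,400 cutoff, so the full $5,700 applies.
Total: $481 + $5,700 = $6,181.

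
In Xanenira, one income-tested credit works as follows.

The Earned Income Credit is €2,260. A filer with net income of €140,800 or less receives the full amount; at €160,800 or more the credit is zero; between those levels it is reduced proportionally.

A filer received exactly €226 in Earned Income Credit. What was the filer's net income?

€226 is 226/2,260 of the full €2,260, so 2,034/2,260 of the €20,000 range has been used: income = €140,800 + €20,000 × 2,034/2,260 = €158,800.

€158,800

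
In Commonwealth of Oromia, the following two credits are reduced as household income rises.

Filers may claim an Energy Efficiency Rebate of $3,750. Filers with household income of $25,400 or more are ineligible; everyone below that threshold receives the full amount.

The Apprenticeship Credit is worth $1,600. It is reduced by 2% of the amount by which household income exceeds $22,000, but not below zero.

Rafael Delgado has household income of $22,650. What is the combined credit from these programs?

$5,337

Energy Efficiency Rebate: $22,650 is below the $25,400 cutoff, so the full $3,750 applies.
Apprenticeship Credit: 2% of the $650 excess over $22,000 is $13; credit = $1,600 − $13 = $1,587.
Total: $3,750 + $1,587 = $5,337.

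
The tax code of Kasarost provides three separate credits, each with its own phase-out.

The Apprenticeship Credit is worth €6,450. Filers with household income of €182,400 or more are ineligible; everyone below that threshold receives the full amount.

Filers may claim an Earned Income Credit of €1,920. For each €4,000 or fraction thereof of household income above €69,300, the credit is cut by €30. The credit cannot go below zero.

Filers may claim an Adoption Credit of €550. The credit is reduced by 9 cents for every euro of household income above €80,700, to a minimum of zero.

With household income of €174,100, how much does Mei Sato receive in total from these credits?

€7,560

Apprenticeship Credit: €174,100 is below the €182,400 cutoff, so the full €6,450 applies.
Earned Income Credit: income exceeds €69,300 by €104,800, which is 27 full-or-partial €4,000 increments; reduction = 27 × €30 = €810, leaving €1,110.
Adoption Credit: 9% of the €93,400 excess over €80,700 is €8,406 ≥ base, so the credit is €0.
Total: €6,450 + €1,110 + €0 = €7,560.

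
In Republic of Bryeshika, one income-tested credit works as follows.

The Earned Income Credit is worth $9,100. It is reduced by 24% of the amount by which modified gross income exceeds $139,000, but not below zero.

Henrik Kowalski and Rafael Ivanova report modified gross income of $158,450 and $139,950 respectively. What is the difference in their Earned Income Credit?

Henrik ($158,450): Earned Income Credit: 24% of the $19,450 excess over $139,000 is $4,668; credit = $9,100 − $4,668 = $4,432.
Rafael ($139,950): Earned Income Credit: 24% of the $950 excess over $139,000 is $228; credit = $9,100 − $228 = $8,872.
Difference: |$4,432 − $8,872| = $4,440.

$4,440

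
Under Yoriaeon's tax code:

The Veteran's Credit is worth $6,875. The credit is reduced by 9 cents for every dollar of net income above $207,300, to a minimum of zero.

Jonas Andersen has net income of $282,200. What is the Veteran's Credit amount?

Veteran's Credit: 9% of the $74,900 excess over $207,300 is $6,741; credit = $6,875 − $6,741 = $134.

$134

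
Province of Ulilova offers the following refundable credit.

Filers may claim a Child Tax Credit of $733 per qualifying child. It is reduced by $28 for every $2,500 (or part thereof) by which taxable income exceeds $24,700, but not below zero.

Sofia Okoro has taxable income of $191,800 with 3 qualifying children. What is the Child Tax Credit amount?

$323

Child Tax Credit: base = 3 × $733 = $2,199. income exceeds $24,700 by $167,100, which is 67 full-or-partial $2,500 increments; reduction = 67 × $28 = $1,876, leaving $323.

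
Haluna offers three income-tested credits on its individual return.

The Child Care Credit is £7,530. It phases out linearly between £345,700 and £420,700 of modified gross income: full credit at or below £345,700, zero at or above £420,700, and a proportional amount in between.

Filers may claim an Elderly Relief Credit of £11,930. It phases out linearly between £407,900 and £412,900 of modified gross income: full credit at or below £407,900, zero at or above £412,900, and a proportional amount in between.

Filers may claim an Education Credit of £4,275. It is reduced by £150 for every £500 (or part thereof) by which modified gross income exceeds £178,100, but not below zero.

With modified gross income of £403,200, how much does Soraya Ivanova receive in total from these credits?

Child Care Credit: £403,200 is £57,500 into a £75,000 phase-out range, leaving 17,500/75,000 of the credit: £7,530 × 17,500/75,000 = £1,757.
Elderly Relief Credit: £403,200 is at or below the £407,900 threshold, so the full £11,930 applies.
Education Credit: income exceeds £178,100 by £225,100 → 451 increments × £150 = £67,650 ≥ base, so the credit is £0.
Total: £1,757 + £11,930 + £0 = £13,687.

£13,687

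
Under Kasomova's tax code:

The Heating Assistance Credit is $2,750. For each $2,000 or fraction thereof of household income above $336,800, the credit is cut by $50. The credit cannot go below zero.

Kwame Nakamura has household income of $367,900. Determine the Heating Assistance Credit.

$1,950

Heating Assistance Credit: income exceeds $336,800 by $31,100, which is 16 full-or-partial $2,000 increments; reduction = 16 × $50 = $800, leaving $1,950.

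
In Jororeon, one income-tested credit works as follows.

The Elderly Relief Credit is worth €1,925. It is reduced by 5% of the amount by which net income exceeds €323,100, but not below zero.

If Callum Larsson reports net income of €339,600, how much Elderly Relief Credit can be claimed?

€1,100

Elderly Relief Credit: 5% of the €16,500 excess over €323,100 is €825; credit = €1,925 − €825 = €1,100.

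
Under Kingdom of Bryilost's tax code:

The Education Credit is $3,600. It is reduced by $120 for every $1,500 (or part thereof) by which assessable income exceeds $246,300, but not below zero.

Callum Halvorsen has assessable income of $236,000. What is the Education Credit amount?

$3,600

Education Credit: $236,000 is at or below the $246,300 threshold, so the full $3,600 applies.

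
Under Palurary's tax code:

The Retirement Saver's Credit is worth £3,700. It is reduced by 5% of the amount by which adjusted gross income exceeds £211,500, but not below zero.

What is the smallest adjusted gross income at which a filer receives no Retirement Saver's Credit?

The credit falls by 5% of each pound above £211,500, so it reaches zero when the excess is £3,700 / 5% = £74,000: income = £211,500 + £74,000 = £285,500.

£285,500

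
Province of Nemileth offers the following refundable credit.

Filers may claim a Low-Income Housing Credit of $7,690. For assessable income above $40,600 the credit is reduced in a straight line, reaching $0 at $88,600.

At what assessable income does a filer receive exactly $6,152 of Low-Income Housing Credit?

$50,200

$6,152 is 6,152/7,690 of the full $7,690, so 1,538/7,690 of the $48,000 range has been used: income = $40,600 + $48,000 × 1,538/7,690 = $50,200.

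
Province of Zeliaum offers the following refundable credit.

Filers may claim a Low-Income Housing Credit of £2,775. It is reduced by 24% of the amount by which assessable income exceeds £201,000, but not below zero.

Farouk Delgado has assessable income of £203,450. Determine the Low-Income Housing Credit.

Low-Income Housing Credit: 24% of the £2,450 excess over £201,000 is £588; credit = £2,775 − £588 = £2,187.

£2,187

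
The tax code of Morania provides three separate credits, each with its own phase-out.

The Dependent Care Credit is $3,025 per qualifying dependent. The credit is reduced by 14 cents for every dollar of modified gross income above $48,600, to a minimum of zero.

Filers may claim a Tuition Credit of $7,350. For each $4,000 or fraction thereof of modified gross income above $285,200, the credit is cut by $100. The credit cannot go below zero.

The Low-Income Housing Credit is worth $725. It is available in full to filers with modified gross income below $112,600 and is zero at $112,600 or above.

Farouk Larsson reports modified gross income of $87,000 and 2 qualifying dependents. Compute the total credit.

$8,749

Dependent Care Credit: base = 2 × $3,025 = $6,050. 14% of the $38,400 excess over $48,600 is $5,376; credit = $6,050 − $5,376 = $674.
Tuition Credit: $87,000 is at or below the $285,200 threshold, so the full $7,350 applies.
Low-Income Housing Credit: $87,000 is below the $112,600 cutoff, so the full $725 applies.
Total: $674 + $7,350 + $725 = $8,749.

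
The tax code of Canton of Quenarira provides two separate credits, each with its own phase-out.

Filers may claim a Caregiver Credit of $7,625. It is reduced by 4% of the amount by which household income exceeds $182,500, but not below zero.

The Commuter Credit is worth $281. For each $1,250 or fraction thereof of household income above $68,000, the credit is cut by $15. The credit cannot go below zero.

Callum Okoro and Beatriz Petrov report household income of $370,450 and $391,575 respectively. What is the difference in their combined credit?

Callum ($370,450): Caregiver Credit: 4% of the $187,950 excess over $182,500 is $7,518; credit = $7,625 − $7,518 = $107. Commuter Credit: income exceeds $68,000 by $302,450 → 242 increments × $15 = $3,630 ≥ base, so the credit is $0. total $107 + $0 = $107
Beatriz ($391,575): Caregiver Credit: 4% of the $209,075 excess over $182,500 is $8,363 ≥ base, so the credit is $0. Commuter Credit: income exceeds $68,000 by $323,575 → 259 increments × $15 = $3,885 ≥ base, so the credit is $0. total $0 + $0 = $0
Difference: |$107 − $0| = $107.

$107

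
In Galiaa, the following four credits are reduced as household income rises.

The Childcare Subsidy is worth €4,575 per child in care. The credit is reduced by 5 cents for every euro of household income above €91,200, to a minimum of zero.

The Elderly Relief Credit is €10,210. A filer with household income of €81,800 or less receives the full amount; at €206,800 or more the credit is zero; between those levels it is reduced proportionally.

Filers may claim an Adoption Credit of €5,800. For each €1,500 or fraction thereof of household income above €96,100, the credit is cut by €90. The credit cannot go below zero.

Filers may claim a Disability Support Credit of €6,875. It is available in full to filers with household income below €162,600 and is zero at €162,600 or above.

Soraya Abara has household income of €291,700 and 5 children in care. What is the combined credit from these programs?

Childcare Subsidy: base = 5 × €4,575 = €22,875. 5% of the €200,500 excess over €91,200 is €10,025; credit = €22,875 − €10,025 = €12,850.
Elderly Relief Credit: €291,700 is at or above €206,800, so the credit is €0.
Adoption Credit: income exceeds €96,100 by €195,600 → 131 increments × €90 = €11,790 ≥ base, so the credit is €0.
Disability Support Credit: €291,700 meets or exceeds the €162,600 cutoff, so the credit is €0.
Total: €12,850 + €0 + €0 + €0 = €12,850.

€12,850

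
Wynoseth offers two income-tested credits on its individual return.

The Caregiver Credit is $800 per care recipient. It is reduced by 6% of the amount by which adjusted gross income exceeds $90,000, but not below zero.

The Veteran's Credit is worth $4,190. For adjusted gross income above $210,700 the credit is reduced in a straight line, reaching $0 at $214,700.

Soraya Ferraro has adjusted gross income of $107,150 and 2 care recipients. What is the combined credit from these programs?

Caregiver Credit: base = 2 × $800 = $1,600. 6% of the $17,150 excess over $90,000 is $1,029; credit = $1,600 − $1,029 = $571.
Veteran's Credit: $107,150 is at or below the $210,700 threshold, so the full $4,190 applies.
Total: $571 + $4,190 = $4,761.

$4,761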